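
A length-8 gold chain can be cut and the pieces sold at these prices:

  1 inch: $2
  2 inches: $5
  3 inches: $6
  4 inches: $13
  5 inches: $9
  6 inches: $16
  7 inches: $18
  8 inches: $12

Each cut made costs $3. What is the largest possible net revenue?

23

Let r[k] be the best obtainable value from length k. For each k, try every first piece i and keep the best of price[i] + r[k−i] minus the 3 cut fee when i<k.
r[1] = 2
r[2] = max(2+2-3, 5+0) = 5
r[3] = max(2+5-3, 5+2-3, 6+0) = 6
r[4] = max(2+6-3, 5+5-3, 6+2-3, 13+0) = 13
r[5] = max(2+13-3, 5+6-3, 6+5-3, 13+2-3, 9+0) = 12
r[6] = max(2+12-3, 5+13-3, 6+6-3, 13+5-3, 9+2-3, 16+0) = 16
r[7] = max(2+16-3, 5+12-3, 6+13-3, …, 16+2-3, 18+0) = 18
r[8] = max(2+18-3, 5+16-3, 6+12-3, …, 18+2-3, 12+0) = 23
One optimal plan: pieces 4 + 4 (1 cut) → $26 − $3 = $23.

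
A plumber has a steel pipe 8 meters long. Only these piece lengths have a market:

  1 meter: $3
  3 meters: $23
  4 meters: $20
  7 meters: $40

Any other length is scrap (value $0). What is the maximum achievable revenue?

Let f[k] be the best obtainable value from length k. For each k, try every first piece i and keep the best of price[i] + f[k−i].
f[1] = 3
f[2] = 6  (first piece 1, then f[1]=3)
f[3] = max(3+6, 23+0) = 23
f[4] = max(3+23, 23+3, 20+0) = 26
f[5] = max(3+26, 23+6, 20+3) = 29
f[6] = max(3+29, 23+23, 20+6) = 46
f[7] = max(3+46, 23+26, 20+23, 40+0) = 49
f[8] = max(3+49, 23+29, 20+26, 40+3) = 52
One optimal cutting: 3 + 3 + 1 + 1 → $52.

52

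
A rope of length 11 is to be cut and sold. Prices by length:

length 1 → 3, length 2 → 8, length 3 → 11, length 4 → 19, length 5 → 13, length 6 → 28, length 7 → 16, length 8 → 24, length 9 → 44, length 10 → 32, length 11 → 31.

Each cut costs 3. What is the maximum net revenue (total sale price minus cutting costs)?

49

Consider every possible first cut. net[k] is the best of p[i]+net[k−i] over all sellable i≤k, charging 3 whenever i<k.
net[1] = 3
net[2] = max(3+3-3, 8+0) = 8
net[3] = max(3+8-3, 8+3-3, 11+0) = 11
net[4] = max(3+11-3, 8+8-3, 11+3-3, 19+0) = 19
net[5] = max(3+19-3, 8+11-3, 11+8-3, 19+3-3, 13+0) = 19
net[6] = max(3+19-3, 8+19-3, 11+11-3, 19+8-3, 13+3-3, 28+0) = 28
net[7] = max(3+28-3, 8+19-3, 11+19-3, …, 28+3-3, 16+0) = 28
net[8] = max(3+28-3, 8+28-3, 11+19-3, …, 16+3-3, 24+0) = 35
net[9] = max(3+35-3, 8+28-3, 11+28-3, …, 24+3-3, 44+0) = 44
net[10] = max(3+44-3, 8+35-3, 11+28-3, …, 44+3-3, 32+0) = 44
net[11] = max(3+44-3, 8+44-3, 11+35-3, …, 32+3-3, 31+0) = 49
One optimal plan: pieces 9 + 2 (1 cut) → 52 − 3 = 49.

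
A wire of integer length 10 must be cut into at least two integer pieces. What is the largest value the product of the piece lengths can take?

Fill m[k] for k=2..10: at each k try every first piece i and multiply by the better of (k−i) uncut or m[k−i].
m[2] = 1×max(1,0) = 1×1 = 1
m[3] = 1×max(2,1) = 1×2 = 2
m[4] = 2×max(2,1) = 2×2 = 4
m[5] = 2×max(3,2) = 2×3 = 6
m[6] = 3×max(3,2) = 3×3 = 9
m[7] = 2×max(5,6) = 2×6 = 12
m[8] = 2×max(6,9) = 2×9 = 18
m[9] = 3×max(6,9) = 3×9 = 27
m[10] = 2×max(8,18) = 2×18 = 36
One optimal split: 3 + 3 + 2 + 2; product 3×3×2×2 = 36.

36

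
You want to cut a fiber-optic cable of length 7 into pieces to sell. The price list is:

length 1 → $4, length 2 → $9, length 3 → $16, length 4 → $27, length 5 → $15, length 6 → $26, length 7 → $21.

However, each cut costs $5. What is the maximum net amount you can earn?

Build net[k] bottom-up: net[k] = max over allowed piece i of (p[i] + net[k−i]) − 5 per cut.
net[1] = 4
net[2] = max(4+4-5, 9+0) = 9
net[3] = max(4+9-5, 9+4-5, 16+0) = 16
net[4] = max(4+16-5, 9+9-5, 16+4-5, 27+0) = 27
net[5] = max(4+27-5, 9+16-5, 16+9-5, 27+4-5, 15+0) = 26
net[6] = max(4+26-5, 9+27-5, 16+16-5, 27+9-5, 15+4-5, 26+0) = 31
net[7] = max(4+31-5, 9+26-5, 16+27-5, …, 26+4-5, 21+0) = 38
One optimal plan: pieces 4 + 3 (1 cut) → $43 − $5 = $38.

38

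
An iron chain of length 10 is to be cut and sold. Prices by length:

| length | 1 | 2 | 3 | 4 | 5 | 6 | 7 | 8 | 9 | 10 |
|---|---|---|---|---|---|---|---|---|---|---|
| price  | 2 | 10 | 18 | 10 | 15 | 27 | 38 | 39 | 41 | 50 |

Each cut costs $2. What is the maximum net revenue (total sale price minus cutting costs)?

54

Consider every possible first cut. v[k] is the best of p[i]+v[k−i] over all sellable i≤k, charging 2 whenever i<k.
v[1] = 2
v[2] = max(2+2-2, 10+0) = 10
v[3] = max(2+10-2, 10+2-2, 18+0) = 18
v[4] = max(2+18-2, 10+10-2, 18+2-2, 10+0) = 18
v[5] = max(2+18-2, 10+18-2, 18+10-2, 10+2-2, 15+0) = 26
v[6] = max(2+26-2, 10+18-2, 18+18-2, 10+10-2, 15+2-2, 27+0) = 34
v[7] = max(2+34-2, 10+26-2, 18+18-2, …, 27+2-2, 38+0) = 38
v[8] = max(2+38-2, 10+34-2, 18+26-2, …, 38+2-2, 39+0) = 42
v[9] = max(2+42-2, 10+38-2, 18+34-2, …, 39+2-2, 41+0) = 50
v[10] = max(2+50-2, 10+42-2, 18+38-2, …, 41+2-2, 50+0) = 54
One optimal plan: pieces 7 + 3 (1 cut) → $56 − $2 = $54.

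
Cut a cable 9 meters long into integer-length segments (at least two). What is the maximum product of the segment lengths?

Let g[k] be the best product for length k (with at least one cut). For each first piece i, the rest contributes max(k−i, g[k−i]).
g[2] = 1·max(1,0) = 1·1 = 1
g[3] = 1·max(2,1) = 1·2 = 2
g[4] = 2·max(2,1) = 2·2 = 4
g[5] = 2·max(3,2) = 2·3 = 6
g[6] = 3·max(3,2) = 3·3 = 9
g[7] = 2·max(5,6) = 2·6 = 12
g[8] = 2·max(6,9) = 2·9 = 18
g[9] = 3·max(6,9) = 3·9 = 27
One optimal split: 3 + 3 + 3; product 3·3·3 = 27.

27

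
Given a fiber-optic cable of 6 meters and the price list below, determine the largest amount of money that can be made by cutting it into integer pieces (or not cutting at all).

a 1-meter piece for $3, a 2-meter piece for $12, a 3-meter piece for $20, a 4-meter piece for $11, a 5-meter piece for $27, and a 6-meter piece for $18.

40

Build v[k] bottom-up: v[k] = max over allowed piece i of (p[i] + v[k−i]).
v[1] = 3
v[2] = 12
v[3] = 20
v[4] = 24  (first piece 2, then v[2]=12)
v[5] = 32  (first piece 2, then v[3]=20)
v[6] = 40  (first piece 3, then v[3]=20)
One optimal cutting: 3 + 3 → $20 + $20 = $40.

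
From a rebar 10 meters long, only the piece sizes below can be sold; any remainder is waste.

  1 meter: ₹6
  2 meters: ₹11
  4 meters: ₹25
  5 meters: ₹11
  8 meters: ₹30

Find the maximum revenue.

Build best[k] bottom-up: best[k] = max over allowed piece i of (p[i] + best[k−i]).
best[1] = 6
best[2] = max(6+6, 11+0) = 12
best[3] = max(6+12, 11+6) = 18
best[4] = max(6+18, 11+12, 25+0) = 25
best[5] = max(6+25, 11+18, 25+6, 11+0) = 31
best[6] = max(6+31, 11+25, 25+12, 11+6) = 37
best[7] = max(6+37, 11+31, 25+18, 11+12) = 43
best[8] = max(6+43, 11+37, 25+25, 11+18, 30+0) = 50
best[9] = max(6+50, 11+43, 25+31, 11+25, 30+6) = 56
best[10] = max(6+56, 11+50, 25+37, 11+31, 30+12) = 62
One optimal cutting: 4 + 4 + 1 + 1 → ₹62.

62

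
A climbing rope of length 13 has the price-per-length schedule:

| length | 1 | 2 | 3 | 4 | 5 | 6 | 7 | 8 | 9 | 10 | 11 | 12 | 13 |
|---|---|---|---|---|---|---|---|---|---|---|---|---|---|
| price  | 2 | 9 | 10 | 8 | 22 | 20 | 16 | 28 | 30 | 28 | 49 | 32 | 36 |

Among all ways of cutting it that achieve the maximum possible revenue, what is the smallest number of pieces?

2

Build r[k] bottom-up: r[k] = max over allowed piece i of (p[i] + r[k−i]).
r[1] = 2
r[2] = 9
r[3] = 11  (first piece 1, then r[2]=9)
r[4] = 18  (first piece 2, then r[2]=9)
r[5] = 22
r[6] = 27  (first piece 2, then r[4]=18)
r[7] = 31  (first piece 2, then r[5]=22)
r[8] = 36  (first piece 2, then r[6]=27)
r[9] = 40  (first piece 2, then r[7]=31)
r[10] = 45  (first piece 2, then r[8]=36)
r[11] = 49  (first piece 2, then r[9]=40)
r[12] = 54  (first piece 2, then r[10]=45)
r[13] = 58  (first piece 2, then r[11]=49)
Maximum revenue is €58.
Now minimize piece count subject to staying optimal: for each k, pieces[k] = 1 + min over i with p[i]+r[k−i]=r[k] of pieces[k−i].
pieces[10] = 5
pieces[11] = 1
pieces[12] = 6
pieces[13] = 2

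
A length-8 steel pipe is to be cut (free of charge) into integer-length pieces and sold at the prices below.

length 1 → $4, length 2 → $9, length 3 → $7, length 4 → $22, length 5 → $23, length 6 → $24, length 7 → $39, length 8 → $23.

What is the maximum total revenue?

44

Let v[k] be the best obtainable value from length k. For each k, try every first piece i and keep the best of price[i] + v[k−i].
v[1] = 4
v[2] = max(4+4, 9+0) = 9
v[3] = max(4+9, 9+4, 7+0) = 13
v[4] = max(4+13, 9+9, 7+4, 22+0) = 22
v[5] = max(4+22, 9+13, 7+9, 22+4, 23+0) = 26
v[6] = max(4+26, 9+22, 7+13, 22+9, 23+4, 24+0) = 31
v[7] = max(4+31, 9+26, 7+22, …, 24+4, 39+0) = 39
v[8] = max(4+39, 9+31, 7+26, …, 39+4, 23+0) = 44
One optimal cutting: 4 + 4 → $22 + $22 = $44.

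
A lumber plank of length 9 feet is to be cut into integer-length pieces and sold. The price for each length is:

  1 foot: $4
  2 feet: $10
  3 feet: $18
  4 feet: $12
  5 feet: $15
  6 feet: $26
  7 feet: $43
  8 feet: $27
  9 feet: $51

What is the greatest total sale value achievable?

54

Build R[k] bottom-up: R[k] = max over allowed piece i of (p[i] + R[k−i]).
R[1] = 4
R[2] = 10
R[3] = 18
R[4] = 22  (first piece 1, then R[3]=18)
R[5] = 28  (first piece 2, then R[3]=18)
R[6] = 36  (first piece 3, then R[3]=18)
R[7] = 43
R[8] = 47  (first piece 1, then R[7]=43)
R[9] = 54  (first piece 3, then R[6]=36)
One optimal cutting: 3 + 3 + 3 → $18 + $18 + $18 = $54.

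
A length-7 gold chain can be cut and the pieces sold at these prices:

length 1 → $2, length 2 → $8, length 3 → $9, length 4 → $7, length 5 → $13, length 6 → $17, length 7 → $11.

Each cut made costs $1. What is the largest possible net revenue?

23

Let v[k] be the best obtainable value from length k. For each k, try every first piece i and keep the best of price[i] + v[k−i] minus the 1 cut fee when i<k.
v[1] = 2
v[2] = max(2+2-1, 8+0) = 8
v[3] = max(2+8-1, 8+2-1, 9+0) = 9
v[4] = max(2+9-1, 8+8-1, 9+2-1, 7+0) = 15
v[5] = max(2+15-1, 8+9-1, 9+8-1, 7+2-1, 13+0) = 16
v[6] = max(2+16-1, 8+15-1, 9+9-1, 7+8-1, 13+2-1, 17+0) = 22
v[7] = max(2+22-1, 8+16-1, 9+15-1, …, 17+2-1, 11+0) = 23
One optimal plan: pieces 2 + 2 + 2 + 1 (3 cuts) → $26 − $3 = $23.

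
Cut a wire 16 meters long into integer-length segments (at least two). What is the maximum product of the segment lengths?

324

Fill prod[k] for k=2..16: at each k try every first piece i and multiply by the better of (k−i) uncut or prod[k−i].
prod[2] = 1·max(1,0) = 1·1 = 1
prod[3] = 1·max(2,1) = 1·2 = 2
prod[4] = 2·max(2,1) = 2·2 = 4
prod[5] = 2·max(3,2) = 2·3 = 6
prod[6] = 3·max(3,2) = 3·3 = 9
prod[7] = 2·max(5,6) = 2·6 = 12
prod[8] = 2·max(6,9) = 2·9 = 18
prod[9] = 3·max(6,9) = 3·9 = 27
prod[10] = 2·max(8,18) = 2·18 = 36
prod[11] = 2·max(9,27) = 2·27 = 54
prod[12] = 3·max(9,27) = 3·27 = 81
prod[13] = 2·max(11,54) = 2·54 = 108
prod[14] = 2·max(12,81) = 2·81 = 162
prod[15] = 3·max(12,81) = 3·81 = 243
prod[16] = 2·max(14,162) = 2·162 = 324
One optimal split: 3 + 3 + 3 + 3 + 2 + 2; product 3·3·3·3·2·2 = 324.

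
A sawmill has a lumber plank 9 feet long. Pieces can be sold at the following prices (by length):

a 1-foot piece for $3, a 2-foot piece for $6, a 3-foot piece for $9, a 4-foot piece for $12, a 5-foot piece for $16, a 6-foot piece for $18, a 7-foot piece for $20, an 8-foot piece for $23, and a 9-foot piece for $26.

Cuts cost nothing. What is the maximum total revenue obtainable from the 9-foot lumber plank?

Consider every possible first cut. r[k] is the best of p[i]+r[k−i] over all sellable i≤k.
r[1] = 3
r[2] = 6  (first piece 1, then r[1]=3)
r[3] = 9  (first piece 1, then r[2]=6)
r[4] = 12  (first piece 1, then r[3]=9)
r[5] = 16
r[6] = 19  (first piece 1, then r[5]=16)
r[7] = 22  (first piece 1, then r[6]=19)
r[8] = 25  (first piece 1, then r[7]=22)
r[9] = 28  (first piece 1, then r[8]=25)
One optimal cutting: 5 + 1 + 1 + 1 + 1 → $16 + $3 + $3 + $3 + $3 = $28.

28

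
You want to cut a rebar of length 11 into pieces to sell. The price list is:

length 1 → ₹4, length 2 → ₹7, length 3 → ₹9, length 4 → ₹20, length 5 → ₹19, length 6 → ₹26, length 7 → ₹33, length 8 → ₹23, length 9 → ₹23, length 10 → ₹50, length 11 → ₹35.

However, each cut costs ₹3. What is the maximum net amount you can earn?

Let net[k] be the best obtainable value from length k. For each k, try every first piece i and keep the best of price[i] + net[k−i] minus the 3 cut fee when i<k.
net[1] = 4
net[2] = max(4+4-3, 7+0) = 7
net[3] = max(4+7-3, 7+4-3, 9+0) = 9
net[4] = max(4+9-3, 7+7-3, 9+4-3, 20+0) = 20
net[5] = max(4+20-3, 7+9-3, 9+7-3, 20+4-3, 19+0) = 21
net[6] = max(4+21-3, 7+20-3, 9+9-3, 20+7-3, 19+4-3, 26+0) = 26
net[7] = max(4+26-3, 7+21-3, 9+20-3, …, 26+4-3, 33+0) = 33
net[8] = max(4+33-3, 7+26-3, 9+21-3, …, 33+4-3, 23+0) = 37
net[9] = max(4+37-3, 7+33-3, 9+26-3, …, 23+4-3, 23+0) = 38
net[10] = max(4+38-3, 7+37-3, 9+33-3, …, 23+4-3, 50+0) = 50
net[11] = max(4+50-3, 7+38-3, 9+37-3, …, 50+4-3, 35+0) = 51
One optimal plan: pieces 10 + 1 (1 cut) → ₹54 − ₹3 = ₹51.

51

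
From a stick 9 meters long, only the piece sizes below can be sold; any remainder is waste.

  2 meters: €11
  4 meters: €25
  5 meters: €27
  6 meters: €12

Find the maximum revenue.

Consider every possible first cut. best[k] is the best of p[i]+best[k−i] over all sellable i≤k.
best[1] = 0
best[2] = 11
best[3] = 11
best[4] = max(11+11, 25+0) = 25
best[5] = max(11+11, 25+0, 27+0) = 27
best[6] = max(11+25, 25+11, 27+0, 12+0) = 36
best[7] = max(11+27, 25+11, 27+11, 12+0) = 38
best[8] = max(11+36, 25+25, 27+11, 12+11) = 50
best[9] = max(11+38, 25+27, 27+25, 12+11) = 52
One optimal cutting: 5 + 4 → €52.

52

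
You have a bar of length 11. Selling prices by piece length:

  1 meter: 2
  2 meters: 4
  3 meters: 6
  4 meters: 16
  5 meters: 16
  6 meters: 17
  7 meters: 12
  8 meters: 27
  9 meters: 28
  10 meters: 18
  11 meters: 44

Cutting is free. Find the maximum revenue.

44

Let r[k] be the best obtainable value from length k. For each k, try every first piece i and keep the best of price[i] + r[k−i].
r[1] = 2
r[2] = 4  (first piece 1, then r[1]=2)
r[3] = 6  (first piece 1, then r[2]=4)
r[4] = 16
r[5] = 18  (first piece 1, then r[4]=16)
r[6] = 20  (first piece 1, then r[5]=18)
r[7] = 22  (first piece 1, then r[6]=20)
r[8] = 32  (first piece 4, then r[4]=16)
r[9] = 34  (first piece 1, then r[8]=32)
r[10] = 36  (first piece 1, then r[9]=34)
r[11] = 44
Best is to sell the whole 11-meter piece uncut for 44.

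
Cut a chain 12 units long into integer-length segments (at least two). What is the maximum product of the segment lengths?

81

Define P[k] = max over 1≤i<k of i · max(k−i, P[k−i]); the inner max lets the remainder stay uncut if that's better.
Small cases: P[2]=1, P[3]=2, P[4]=4, P[5]=6, P[6]=9, P[7]=12.
P[8] = max(1×12, 2×9, 3×6, …, 6×2, 7×1) = 18
P[9] = max(1×18, 2×12, 3×9, …, 7×2, 8×1) = 27
P[10] = max(1×27, 2×18, 3×12, …, 8×2, 9×1) = 36
P[11] = max(1×36, 2×27, 3×18, …, 9×2, 10×1) = 54
P[12] = max(1×54, 2×36, 3×27, …, 10×2, 11×1) = 81
One optimal split: 3 + 3 + 3 + 3; product 3×3×3×3 = 81.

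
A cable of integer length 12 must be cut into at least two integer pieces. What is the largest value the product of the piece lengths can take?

81

Let P[k] be the best product for length k (with at least one cut). For each first piece i, the rest contributes max(k−i, P[k−i]).
P[2] = 1*max(1,0) = 1*1 = 1
P[3] = max(1*2, 2*1) = 2
P[4] = max(1*3, 2*2, 3*1) = 4
P[5] = max(1*4, 2*3, 3*2, 4*1) = 6
P[6] = max(1*6, 2*4, 3*3, 4*2, 5*1) = 9
P[7] = max(1*9, 2*6, 3*4, 4*3, 5*2, 6*1) = 12
P[8] = max(1*12, 2*9, 3*6, …, 6*2, 7*1) = 18
P[9] = max(1*18, 2*12, 3*9, …, 7*2, 8*1) = 27
P[10] = max(1*27, 2*18, 3*12, …, 8*2, 9*1) = 36
P[11] = max(1*36, 2*27, 3*18, …, 9*2, 10*1) = 54
P[12] = max(1*54, 2*36, 3*27, …, 10*2, 11*1) = 81
One optimal split: 3 + 3 + 3 + 3; product 3*3*3*3 = 81.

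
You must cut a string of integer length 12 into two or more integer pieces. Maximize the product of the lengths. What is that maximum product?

Fill g[k] for k=2..12: at each k try every first piece i and multiply by the better of (k−i) uncut or g[k−i].
g[2] = 1×max(1,0) = 1×1 = 1
g[3] = max(1×2, 2×1) = 2
g[4] = max(1×3, 2×2, 3×1) = 4
g[5] = max(1×4, 2×3, 3×2, 4×1) = 6
g[6] = max(1×6, 2×4, 3×3, 4×2, 5×1) = 9
g[7] = max(1×9, 2×6, 3×4, 4×3, 5×2, 6×1) = 12
g[8] = max(1×12, 2×9, 3×6, …, 6×2, 7×1) = 18
g[9] = max(1×18, 2×12, 3×9, …, 7×2, 8×1) = 27
g[10] = max(1×27, 2×18, 3×12, …, 8×2, 9×1) = 36
g[11] = max(1×36, 2×27, 3×18, …, 9×2, 10×1) = 54
g[12] = max(1×54, 2×36, 3×27, …, 10×2, 11×1) = 81
One optimal split: 3 + 3 + 3 + 3; product 3×3×3×3 = 81.

81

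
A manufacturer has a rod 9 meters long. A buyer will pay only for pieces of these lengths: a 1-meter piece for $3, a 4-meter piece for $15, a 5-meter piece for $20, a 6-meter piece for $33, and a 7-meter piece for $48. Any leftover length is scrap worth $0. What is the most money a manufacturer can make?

Build r[k] bottom-up: r[k] = max over allowed piece i of (p[i] + r[k−i]).
r[1] = 3
r[2] = 6  (first piece 1, then r[1]=3)
r[3] = 9  (first piece 1, then r[2]=6)
r[4] = max(3+9, 15+0) = 15
r[5] = max(3+15, 15+3, 20+0) = 20
r[6] = max(3+20, 15+6, 20+3, 33+0) = 33
r[7] = max(3+33, 15+9, 20+6, 33+3, 48+0) = 48
r[8] = max(3+48, 15+15, 20+9, 33+6, 48+3) = 51
r[9] = max(3+51, 15+20, 20+15, 33+9, 48+6) = 54
One optimal cutting: 7 + 1 + 1 → $54.

54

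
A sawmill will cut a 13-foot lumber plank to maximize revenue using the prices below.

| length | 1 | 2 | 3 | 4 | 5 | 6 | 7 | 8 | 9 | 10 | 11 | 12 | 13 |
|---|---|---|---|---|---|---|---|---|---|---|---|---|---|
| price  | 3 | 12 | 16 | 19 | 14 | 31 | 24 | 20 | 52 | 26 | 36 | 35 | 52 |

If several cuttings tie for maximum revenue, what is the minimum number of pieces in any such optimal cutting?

Consider every possible first cut. r[k] is the best of p[i]+r[k−i] over all sellable i≤k.
r[1] = 3
r[2] = 12
r[3] = 16
r[4] = 24  (first piece 2, then r[2]=12)
r[5] = 28  (first piece 2, then r[3]=16)
r[6] = 36  (first piece 2, then r[4]=24)
r[7] = 40  (first piece 2, then r[5]=28)
r[8] = 48  (first piece 2, then r[6]=36)
r[9] = 52  (first piece 2, then r[7]=40)
r[10] = 60  (first piece 2, then r[8]=48)
r[11] = 64  (first piece 2, then r[9]=52)
r[12] = 72  (first piece 2, then r[10]=60)
r[13] = 76  (first piece 2, then r[11]=64)
Maximum revenue is $76.
Now minimize piece count subject to staying optimal: for each k, pieces[k] = 1 + min over i with p[i]+r[k−i]=r[k] of pieces[k−i].
pieces[10] = 5
pieces[11] = 2
pieces[12] = 6
pieces[13] = 3

3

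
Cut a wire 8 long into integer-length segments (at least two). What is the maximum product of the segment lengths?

18

Let P[k] be the best product for length k (with at least one cut). For each first piece i, the rest contributes max(k−i, P[k−i]).
P[2] = 1*max(1,0) = 1*1 = 1
P[3] = 1*max(2,1) = 1*2 = 2
P[4] = 2*max(2,1) = 2*2 = 4
P[5] = 2*max(3,2) = 2*3 = 6
P[6] = 3*max(3,2) = 3*3 = 9
P[7] = 2*max(5,6) = 2*6 = 12
P[8] = 2*max(6,9) = 2*9 = 18
One optimal split: 3 + 3 + 2; product 3*3*2 = 18.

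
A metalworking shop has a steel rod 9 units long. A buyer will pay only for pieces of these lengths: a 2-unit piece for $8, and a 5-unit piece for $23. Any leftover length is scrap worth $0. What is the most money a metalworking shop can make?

39

Build f[k] bottom-up: f[k] = max over allowed piece i of (p[i] + f[k−i]).
f[1] = 0
f[2] = 8
f[3] = 8
f[4] = 16  (first piece 2, then f[2]=8)
f[5] = 23
f[6] = 24  (first piece 2, then f[4]=16)
f[7] = 31  (first piece 2, then f[5]=23)
f[8] = 32  (first piece 2, then f[6]=24)
f[9] = 39  (first piece 2, then f[7]=31)
One optimal cutting: 5 + 2 + 2 → $39.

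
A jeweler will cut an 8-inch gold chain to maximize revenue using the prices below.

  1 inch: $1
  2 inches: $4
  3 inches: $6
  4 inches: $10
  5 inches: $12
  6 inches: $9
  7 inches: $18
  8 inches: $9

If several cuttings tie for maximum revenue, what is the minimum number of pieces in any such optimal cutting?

Build r[k] bottom-up: r[k] = max over allowed piece i of (p[i] + r[k−i]).
r[1] = 1
r[2] = 4
r[3] = 6
r[4] = 10
r[5] = 12
r[6] = 14  (first piece 2, then r[4]=10)
r[7] = 18
r[8] = 20  (first piece 4, then r[4]=10)
Maximum revenue is $20.
Now minimize piece count subject to staying optimal: for each k, pieces[k] = 1 + min over i with p[i]+r[k−i]=r[k] of pieces[k−i].
pieces[5] = 1
pieces[6] = 2
pieces[7] = 1
pieces[8] = 2

2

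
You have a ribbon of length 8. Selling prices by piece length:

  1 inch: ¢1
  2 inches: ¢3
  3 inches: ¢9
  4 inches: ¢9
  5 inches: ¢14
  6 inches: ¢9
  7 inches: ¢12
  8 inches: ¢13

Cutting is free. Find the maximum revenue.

23

Let r[k] be the best obtainable value from length k. For each k, try every first piece i and keep the best of price[i] + r[k−i].
r[1] = 1
r[2] = 3
r[3] = 9
r[4] = 10  (first piece 1, then r[3]=9)
r[5] = 14
r[6] = 18  (first piece 3, then r[3]=9)
r[7] = 19  (first piece 1, then r[6]=18)
r[8] = 23  (first piece 3, then r[5]=14)
One optimal cutting: 5 + 3 → ¢14 + ¢9 = ¢23.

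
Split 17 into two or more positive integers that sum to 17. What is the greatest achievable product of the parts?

486

Fill prod[k] for k=2..17: at each k try every first piece i and multiply by the better of (k−i) uncut or prod[k−i].
prod[2] = 1×max(1,0) = 1×1 = 1
prod[3] = max(1×2, 2×1) = 2
prod[4] = max(1×3, 2×2, 3×1) = 4
prod[5] = max(1×4, 2×3, 3×2, 4×1) = 6
prod[6] = max(1×6, 2×4, 3×3, 4×2, 5×1) = 9
prod[7] = max(1×9, 2×6, 3×4, 4×3, 5×2, 6×1) = 12
prod[8] = max(1×12, 2×9, 3×6, …, 6×2, 7×1) = 18
prod[9] = max(1×18, 2×12, 3×9, …, 7×2, 8×1) = 27
prod[10] = max(1×27, 2×18, 3×12, …, 8×2, 9×1) = 36
prod[11] = max(1×36, 2×27, 3×18, …, 9×2, 10×1) = 54
prod[12] = max(1×54, 2×36, 3×27, …, 10×2, 11×1) = 81
prod[13] = max(1×81, 2×54, 3×36, …, 11×2, 12×1) = 108
prod[14] = max(1×108, 2×81, 3×54, …, 12×2, 13×1) = 162
prod[15] = max(1×162, 2×108, 3×81, …, 13×2, 14×1) = 243
prod[16] = max(1×243, 2×162, 3×108, …, 14×2, 15×1) = 324
prod[17] = max(1×324, 2×243, 3×162, …, 15×2, 16×1) = 486
One optimal split: 3 + 3 + 3 + 3 + 3 + 2; product 3×3×3×3×3×2 = 486.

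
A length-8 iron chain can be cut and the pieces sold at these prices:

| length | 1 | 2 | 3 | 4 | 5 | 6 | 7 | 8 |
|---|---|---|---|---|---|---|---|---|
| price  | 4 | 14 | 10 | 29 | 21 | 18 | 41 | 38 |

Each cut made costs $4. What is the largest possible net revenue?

54

Consider every possible first cut. v[k] is the best of p[i]+v[k−i] over all sellable i≤k, charging 4 whenever i<k.
v[1] = 4
v[2] = max(4+4-4, 14+0) = 14
v[3] = max(4+14-4, 14+4-4, 10+0) = 14
v[4] = max(4+14-4, 14+14-4, 10+4-4, 29+0) = 29
v[5] = max(4+29-4, 14+14-4, 10+14-4, 29+4-4, 21+0) = 29
v[6] = max(4+29-4, 14+29-4, 10+14-4, 29+14-4, 21+4-4, 18+0) = 39
v[7] = max(4+39-4, 14+29-4, 10+29-4, …, 18+4-4, 41+0) = 41
v[8] = max(4+41-4, 14+39-4, 10+29-4, …, 41+4-4, 38+0) = 54
One optimal plan: pieces 4 + 4 (1 cut) → $58 − $4 = $54.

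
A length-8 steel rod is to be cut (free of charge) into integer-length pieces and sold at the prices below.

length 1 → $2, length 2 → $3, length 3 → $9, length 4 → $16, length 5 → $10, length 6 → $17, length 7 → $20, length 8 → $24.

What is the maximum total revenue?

32

Build v[k] bottom-up: v[k] = max over allowed piece i of (p[i] + v[k−i]).
v[1] = 2
v[2] = max(2+2, 3+0) = 4
v[3] = max(2+4, 3+2, 9+0) = 9
v[4] = max(2+9, 3+4, 9+2, 16+0) = 16
v[5] = max(2+16, 3+9, 9+4, 16+2, 10+0) = 18
v[6] = max(2+18, 3+16, 9+9, 16+4, 10+2, 17+0) = 20
v[7] = max(2+20, 3+18, 9+16, …, 17+2, 20+0) = 25
v[8] = max(2+25, 3+20, 9+18, …, 20+2, 24+0) = 32
One optimal cutting: 4 + 4 → $16 + $16 = $32.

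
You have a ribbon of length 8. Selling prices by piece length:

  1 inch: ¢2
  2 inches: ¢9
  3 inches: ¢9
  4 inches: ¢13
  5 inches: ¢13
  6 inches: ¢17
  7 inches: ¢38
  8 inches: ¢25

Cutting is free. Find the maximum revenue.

40

Let r[k] be the best obtainable value from length k. For each k, try every first piece i and keep the best of price[i] + r[k−i].
r[1] = 2
r[2] = max(2+2, 9+0) = 9
r[3] = max(2+9, 9+2, 9+0) = 11
r[4] = max(2+11, 9+9, 9+2, 13+0) = 18
r[5] = max(2+18, 9+11, 9+9, 13+2, 13+0) = 20
r[6] = max(2+20, 9+18, 9+11, 13+9, 13+2, 17+0) = 27
r[7] = max(2+27, 9+20, 9+18, …, 17+2, 38+0) = 38
r[8] = max(2+38, 9+27, 9+20, …, 38+2, 25+0) = 40
One optimal cutting: 7 + 1 → ¢38 + ¢2 = ¢40.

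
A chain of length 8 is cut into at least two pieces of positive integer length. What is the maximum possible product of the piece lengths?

18

Let prod[k] be the best product for length k (with at least one cut). For each first piece i, the rest contributes max(k−i, prod[k−i]).
Small cases: prod[2]=1.
prod[3] = max(1×2, 2×1) = 2
prod[4] = max(1×3, 2×2, 3×1) = 4
prod[5] = max(1×4, 2×3, 3×2, 4×1) = 6
prod[6] = max(1×6, 2×4, 3×3, 4×2, 5×1) = 9
prod[7] = max(1×9, 2×6, 3×4, 4×3, 5×2, 6×1) = 12
prod[8] = max(1×12, 2×9, 3×6, …, 6×2, 7×1) = 18
One optimal split: 3 + 3 + 2; product 3×3×2 = 18.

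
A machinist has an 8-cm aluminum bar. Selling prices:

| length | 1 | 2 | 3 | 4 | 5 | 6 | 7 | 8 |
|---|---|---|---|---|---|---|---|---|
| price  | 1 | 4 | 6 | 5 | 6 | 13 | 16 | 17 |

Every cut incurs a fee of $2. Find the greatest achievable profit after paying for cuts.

17

Consider every possible first cut. v[k] is the best of p[i]+v[k−i] over all sellable i≤k, charging 2 whenever i<k.
v[1] = 1
v[2] = 4
v[3] = 6
v[4] = 6  (first piece 2, then v[2]=4)
v[5] = 8  (first piece 2, then v[3]=6)
v[6] = 13
v[7] = 16
v[8] = 17
Best is to make no cuts and sell whole for $17.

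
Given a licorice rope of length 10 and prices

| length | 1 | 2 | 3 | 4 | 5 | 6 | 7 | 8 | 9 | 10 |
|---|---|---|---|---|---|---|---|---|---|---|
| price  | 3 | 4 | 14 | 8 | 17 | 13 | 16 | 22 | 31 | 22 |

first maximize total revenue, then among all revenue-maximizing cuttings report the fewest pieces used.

Build r[k] bottom-up: r[k] = max over allowed piece i of (p[i] + r[k−i]).
r[1] = 3
r[2] = 6  (first piece 1, then r[1]=3)
r[3] = 14
r[4] = 17  (first piece 1, then r[3]=14)
r[5] = 20  (first piece 1, then r[4]=17)
r[6] = 28  (first piece 3, then r[3]=14)
r[7] = 31  (first piece 1, then r[6]=28)
r[8] = 34  (first piece 1, then r[7]=31)
r[9] = 42  (first piece 3, then r[6]=28)
r[10] = 45  (first piece 1, then r[9]=42)
Maximum revenue is ¢45.
Now minimize piece count subject to staying optimal: for each k, pieces[k] = 1 + min over i with p[i]+r[k−i]=r[k] of pieces[k−i].
pieces[7] = 3
pieces[8] = 4
pieces[9] = 3
pieces[10] = 4

4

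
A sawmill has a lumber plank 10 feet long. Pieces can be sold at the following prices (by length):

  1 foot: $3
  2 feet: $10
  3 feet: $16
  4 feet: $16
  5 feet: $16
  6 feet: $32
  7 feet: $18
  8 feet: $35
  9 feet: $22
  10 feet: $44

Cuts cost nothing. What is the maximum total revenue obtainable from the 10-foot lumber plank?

52

Build best[k] bottom-up: best[k] = max over allowed piece i of (p[i] + best[k−i]).
best[1] = 3
best[2] = 10
best[3] = 16
best[4] = 20  (first piece 2, then best[2]=10)
best[5] = 26  (first piece 2, then best[3]=16)
best[6] = 32  (first piece 3, then best[3]=16)
best[7] = 36  (first piece 2, then best[5]=26)
best[8] = 42  (first piece 2, then best[6]=32)
best[9] = 48  (first piece 3, then best[6]=32)
best[10] = 52  (first piece 2, then best[8]=42)
One optimal cutting: 3 + 3 + 2 + 2 → $16 + $16 + $10 + $10 = $52.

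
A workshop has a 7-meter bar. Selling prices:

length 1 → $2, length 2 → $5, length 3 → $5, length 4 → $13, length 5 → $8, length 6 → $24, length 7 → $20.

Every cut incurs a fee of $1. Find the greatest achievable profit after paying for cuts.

Build r[k] bottom-up: r[k] = max over allowed piece i of (p[i] + r[k−i]) − 1 per cut.
r[1] = 2
r[2] = max(2+2-1, 5+0) = 5
r[3] = max(2+5-1, 5+2-1, 5+0) = 6
r[4] = max(2+6-1, 5+5-1, 5+2-1, 13+0) = 13
r[5] = max(2+13-1, 5+6-1, 5+5-1, 13+2-1, 8+0) = 14
r[6] = max(2+14-1, 5+13-1, 5+6-1, 13+5-1, 8+2-1, 24+0) = 24
r[7] = max(2+24-1, 5+14-1, 5+13-1, …, 24+2-1, 20+0) = 25
One optimal plan: pieces 6 + 1 (1 cut) → $26 − $1 = $25.

25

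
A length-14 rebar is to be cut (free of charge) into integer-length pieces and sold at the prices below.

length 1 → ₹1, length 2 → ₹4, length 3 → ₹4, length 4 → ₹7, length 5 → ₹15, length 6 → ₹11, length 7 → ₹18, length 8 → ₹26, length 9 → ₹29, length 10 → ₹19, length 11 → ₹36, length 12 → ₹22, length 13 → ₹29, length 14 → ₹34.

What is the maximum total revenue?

Consider every possible first cut. v[k] is the best of p[i]+v[k−i] over all sellable i≤k.
v[1] = 1
v[2] = max(1+1, 4+0) = 4
v[3] = max(1+4, 4+1, 4+0) = 5
v[4] = max(1+5, 4+4, 4+1, 7+0) = 8
v[5] = max(1+8, 4+5, 4+4, 7+1, 15+0) = 15
v[6] = max(1+15, 4+8, 4+5, 7+4, 15+1, 11+0) = 16
v[7] = max(1+16, 4+15, 4+8, …, 11+1, 18+0) = 19
v[8] = max(1+19, 4+16, 4+15, …, 18+1, 26+0) = 26
v[9] = max(1+26, 4+19, 4+16, …, 26+1, 29+0) = 29
v[10] = max(1+29, 4+26, 4+19, …, 29+1, 19+0) = 30
v[11] = max(1+30, 4+29, 4+26, …, 19+1, 36+0) = 36
v[12] = max(1+36, 4+30, 4+29, …, 36+1, 22+0) = 37
v[13] = max(1+37, 4+36, 4+30, …, 22+1, 29+0) = 41
v[14] = max(1+41, 4+37, 4+36, …, 29+1, 34+0) = 44
One optimal cutting: 9 + 5 → ₹29 + ₹15 = ₹44.

44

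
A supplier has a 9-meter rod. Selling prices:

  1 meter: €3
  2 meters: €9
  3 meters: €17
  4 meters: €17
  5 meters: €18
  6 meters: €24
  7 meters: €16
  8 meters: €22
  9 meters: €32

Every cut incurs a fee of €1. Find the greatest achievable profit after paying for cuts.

49

Consider every possible first cut. net[k] is the best of p[i]+net[k−i] over all sellable i≤k, charging 1 whenever i<k.
net[1] = 3
net[2] = max(3+3-1, 9+0) = 9
net[3] = max(3+9-1, 9+3-1, 17+0) = 17
net[4] = max(3+17-1, 9+9-1, 17+3-1, 17+0) = 19
net[5] = max(3+19-1, 9+17-1, 17+9-1, 17+3-1, 18+0) = 25
net[6] = max(3+25-1, 9+19-1, 17+17-1, 17+9-1, 18+3-1, 24+0) = 33
net[7] = max(3+33-1, 9+25-1, 17+19-1, …, 24+3-1, 16+0) = 35
net[8] = max(3+35-1, 9+33-1, 17+25-1, …, 16+3-1, 22+0) = 41
net[9] = max(3+41-1, 9+35-1, 17+33-1, …, 22+3-1, 32+0) = 49
One optimal plan: pieces 3 + 3 + 3 (2 cuts) → €51 − €2 = €49.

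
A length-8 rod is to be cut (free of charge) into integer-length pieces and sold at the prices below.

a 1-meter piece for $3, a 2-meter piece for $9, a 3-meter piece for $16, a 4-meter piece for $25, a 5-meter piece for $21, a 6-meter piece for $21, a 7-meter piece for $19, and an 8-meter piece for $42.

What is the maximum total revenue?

50

Build v[k] bottom-up: v[k] = max over allowed piece i of (p[i] + v[k−i]).
v[1] = 3
v[2] = 9
v[3] = 16
v[4] = 25
v[5] = 28  (first piece 1, then v[4]=25)
v[6] = 34  (first piece 2, then v[4]=25)
v[7] = 41  (first piece 3, then v[4]=25)
v[8] = 50  (first piece 4, then v[4]=25)
One optimal cutting: 4 + 4 → $25 + $25 = $50.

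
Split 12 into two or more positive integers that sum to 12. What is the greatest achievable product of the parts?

Let P[k] be the best product for length k (with at least one cut). For each first piece i, the rest contributes max(k−i, P[k−i]).
P[2] = 1·max(1,0) = 1·1 = 1
P[3] = 1·max(2,1) = 1·2 = 2
P[4] = 2·max(2,1) = 2·2 = 4
P[5] = 2·max(3,2) = 2·3 = 6
P[6] = 3·max(3,2) = 3·3 = 9
P[7] = 2·max(5,6) = 2·6 = 12
P[8] = 2·max(6,9) = 2·9 = 18
P[9] = 3·max(6,9) = 3·9 = 27
P[10] = 2·max(8,18) = 2·18 = 36
P[11] = 2·max(9,27) = 2·27 = 54
P[12] = 3·max(9,27) = 3·27 = 81
One optimal split: 3 + 3 + 3 + 3; product 3·3·3·3 = 81.

81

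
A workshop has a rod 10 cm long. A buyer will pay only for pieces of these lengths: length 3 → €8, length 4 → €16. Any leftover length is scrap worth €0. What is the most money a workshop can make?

Build r[k] bottom-up: r[k] = max over allowed piece i of (p[i] + r[k−i]).
r[1] = 0
r[2] = 0
r[3] = 8
r[4] = max(8+0, 16+0) = 16
r[5] = max(8+0, 16+0) = 16
r[6] = max(8+8, 16+0) = 16
r[7] = max(8+16, 16+8) = 24
r[8] = max(8+16, 16+16) = 32
r[9] = max(8+16, 16+16) = 32
r[10] = max(8+24, 16+16) = 32
One optimal cutting: pieces 4 + 4 with 2 cm of scrap → €32.

32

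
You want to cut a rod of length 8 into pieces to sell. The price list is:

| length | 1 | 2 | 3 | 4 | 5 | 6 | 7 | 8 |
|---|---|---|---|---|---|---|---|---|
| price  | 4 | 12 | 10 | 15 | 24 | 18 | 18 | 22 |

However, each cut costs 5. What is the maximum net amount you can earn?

33

Consider every possible first cut. net[k] is the best of p[i]+net[k−i] over all sellable i≤k, charging 5 whenever i<k.
net[1] = 4
net[2] = max(4+4-5, 12+0) = 12
net[3] = max(4+12-5, 12+4-5, 10+0) = 11
net[4] = max(4+11-5, 12+12-5, 10+4-5, 15+0) = 19
net[5] = max(4+19-5, 12+11-5, 10+12-5, 15+4-5, 24+0) = 24
net[6] = max(4+24-5, 12+19-5, 10+11-5, 15+12-5, 24+4-5, 18+0) = 26
net[7] = max(4+26-5, 12+24-5, 10+19-5, …, 18+4-5, 18+0) = 31
net[8] = max(4+31-5, 12+26-5, 10+24-5, …, 18+4-5, 22+0) = 33
One optimal plan: pieces 2 + 2 + 2 + 2 (3 cuts) → 48 − 15 = 33.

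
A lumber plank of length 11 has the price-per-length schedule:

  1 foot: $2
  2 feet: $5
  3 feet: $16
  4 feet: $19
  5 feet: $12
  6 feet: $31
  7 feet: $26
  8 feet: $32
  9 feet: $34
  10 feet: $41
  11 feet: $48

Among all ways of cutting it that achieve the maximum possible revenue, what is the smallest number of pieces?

3

Build r[k] bottom-up: r[k] = max over allowed piece i of (p[i] + r[k−i]).
r[1] = 2
r[2] = max(2+2, 5+0) = 5
r[3] = max(2+5, 5+2, 16+0) = 16
r[4] = max(2+16, 5+5, 16+2, 19+0) = 19
r[5] = max(2+19, 5+16, 16+5, 19+2, 12+0) = 21
r[6] = max(2+21, 5+19, 16+16, 19+5, 12+2, 31+0) = 32
r[7] = max(2+32, 5+21, 16+19, …, 31+2, 26+0) = 35
r[8] = max(2+35, 5+32, 16+21, …, 26+2, 32+0) = 38
r[9] = max(2+38, 5+35, 16+32, …, 32+2, 34+0) = 48
r[10] = max(2+48, 5+38, 16+35, …, 34+2, 41+0) = 51
r[11] = max(2+51, 5+48, 16+38, …, 41+2, 48+0) = 54
Maximum revenue is $54.
Now minimize piece count subject to staying optimal: for each k, pieces[k] = 1 + min over i with p[i]+r[k−i]=r[k] of pieces[k−i].
pieces[8] = 2
pieces[9] = 3
pieces[10] = 3
pieces[11] = 3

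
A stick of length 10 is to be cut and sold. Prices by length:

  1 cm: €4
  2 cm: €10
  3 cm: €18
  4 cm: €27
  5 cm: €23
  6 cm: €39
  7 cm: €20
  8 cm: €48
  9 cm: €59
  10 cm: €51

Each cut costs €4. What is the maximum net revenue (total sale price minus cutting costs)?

Build v[k] bottom-up: v[k] = max over allowed piece i of (p[i] + v[k−i]) − 4 per cut.
v[1] = 4
v[2] = max(4+4-4, 10+0) = 10
v[3] = max(4+10-4, 10+4-4, 18+0) = 18
v[4] = max(4+18-4, 10+10-4, 18+4-4, 27+0) = 27
v[5] = max(4+27-4, 10+18-4, 18+10-4, 27+4-4, 23+0) = 27
v[6] = max(4+27-4, 10+27-4, 18+18-4, 27+10-4, 23+4-4, 39+0) = 39
v[7] = max(4+39-4, 10+27-4, 18+27-4, …, 39+4-4, 20+0) = 41
v[8] = max(4+41-4, 10+39-4, 18+27-4, …, 20+4-4, 48+0) = 50
v[9] = max(4+50-4, 10+41-4, 18+39-4, …, 48+4-4, 59+0) = 59
v[10] = max(4+59-4, 10+50-4, 18+41-4, …, 59+4-4, 51+0) = 62
One optimal plan: pieces 6 + 4 (1 cut) → €66 − €4 = €62.

62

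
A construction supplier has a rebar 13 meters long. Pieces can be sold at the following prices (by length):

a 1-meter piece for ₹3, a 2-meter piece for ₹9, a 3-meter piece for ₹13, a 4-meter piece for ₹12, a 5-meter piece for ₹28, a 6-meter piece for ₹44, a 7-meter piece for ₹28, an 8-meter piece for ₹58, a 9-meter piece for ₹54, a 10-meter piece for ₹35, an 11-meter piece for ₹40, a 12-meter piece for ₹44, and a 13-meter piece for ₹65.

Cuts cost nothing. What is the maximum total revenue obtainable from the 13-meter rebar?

91

Consider every possible first cut. v[k] is the best of p[i]+v[k−i] over all sellable i≤k.
v[1] = 3
v[2] = 9
v[3] = 13
v[4] = 18  (first piece 2, then v[2]=9)
v[5] = 28
v[6] = 44
v[7] = 47  (first piece 1, then v[6]=44)
v[8] = 58
v[9] = 61  (first piece 1, then v[8]=58)
v[10] = 67  (first piece 2, then v[8]=58)
v[11] = 72  (first piece 5, then v[6]=44)
v[12] = 88  (first piece 6, then v[6]=44)
v[13] = 91  (first piece 1, then v[12]=88)
One optimal cutting: 6 + 6 + 1 → ₹44 + ₹44 + ₹3 = ₹91.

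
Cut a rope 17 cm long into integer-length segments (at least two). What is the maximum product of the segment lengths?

Let f[k] be the best product for length k (with at least one cut). For each first piece i, the rest contributes max(k−i, f[k−i]).
f[2] = 1*max(1,0) = 1*1 = 1
f[3] = max(1*2, 2*1) = 2
f[4] = max(1*3, 2*2, 3*1) = 4
f[5] = max(1*4, 2*3, 3*2, 4*1) = 6
f[6] = max(1*6, 2*4, 3*3, 4*2, 5*1) = 9
f[7] = max(1*9, 2*6, 3*4, 4*3, 5*2, 6*1) = 12
f[8] = max(1*12, 2*9, 3*6, …, 6*2, 7*1) = 18
f[9] = max(1*18, 2*12, 3*9, …, 7*2, 8*1) = 27
f[10] = max(1*27, 2*18, 3*12, …, 8*2, 9*1) = 36
f[11] = max(1*36, 2*27, 3*18, …, 9*2, 10*1) = 54
f[12] = max(1*54, 2*36, 3*27, …, 10*2, 11*1) = 81
f[13] = max(1*81, 2*54, 3*36, …, 11*2, 12*1) = 108
f[14] = max(1*108, 2*81, 3*54, …, 12*2, 13*1) = 162
f[15] = max(1*162, 2*108, 3*81, …, 13*2, 14*1) = 243
f[16] = max(1*243, 2*162, 3*108, …, 14*2, 15*1) = 324
f[17] = max(1*324, 2*243, 3*162, …, 15*2, 16*1) = 486
One optimal split: 3 + 3 + 3 + 3 + 3 + 2; product 3*3*3*3*3*2 = 486.

486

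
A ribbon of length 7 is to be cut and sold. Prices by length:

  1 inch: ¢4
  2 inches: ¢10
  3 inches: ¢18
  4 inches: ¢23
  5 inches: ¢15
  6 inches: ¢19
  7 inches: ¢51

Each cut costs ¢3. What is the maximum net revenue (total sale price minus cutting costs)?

51

Consider every possible first cut. net[k] is the best of p[i]+net[k−i] over all sellable i≤k, charging 3 whenever i<k.
net[1] = 4
net[2] = 10
net[3] = 18
net[4] = 23
net[5] = 25  (first piece 2, then net[3]=18)
net[6] = 33  (first piece 3, then net[3]=18)
net[7] = 51
Best is to make no cuts and sell whole for ¢51.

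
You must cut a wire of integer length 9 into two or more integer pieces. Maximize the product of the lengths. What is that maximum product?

Define P[k] = max over 1≤i<k of i · max(k−i, P[k−i]); the inner max lets the remainder stay uncut if that's better.
Small cases: P[2]=1.
P[3] = 1×max(2,1) = 1×2 = 2
P[4] = 2×max(2,1) = 2×2 = 4
P[5] = 2×max(3,2) = 2×3 = 6
P[6] = 3×max(3,2) = 3×3 = 9
P[7] = 2×max(5,6) = 2×6 = 12
P[8] = 2×max(6,9) = 2×9 = 18
P[9] = 3×max(6,9) = 3×9 = 27
One optimal split: 3 + 3 + 3; product 3×3×3 = 27.

27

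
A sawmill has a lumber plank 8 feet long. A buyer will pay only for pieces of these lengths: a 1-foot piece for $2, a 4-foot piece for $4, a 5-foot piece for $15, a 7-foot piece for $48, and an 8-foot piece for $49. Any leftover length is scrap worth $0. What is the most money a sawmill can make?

Let r[k] be the best obtainable value from length k. For each k, try every first piece i and keep the best of price[i] + r[k−i].
r[1] = 2
r[2] = 4  (first piece 1, then r[1]=2)
r[3] = 6  (first piece 1, then r[2]=4)
r[4] = max(2+6, 4+0) = 8
r[5] = max(2+8, 4+2, 15+0) = 15
r[6] = max(2+15, 4+4, 15+2) = 17
r[7] = max(2+17, 4+6, 15+4, 48+0) = 48
r[8] = max(2+48, 4+8, 15+6, 48+2, 49+0) = 50
One optimal cutting: 7 + 1 → $50.

50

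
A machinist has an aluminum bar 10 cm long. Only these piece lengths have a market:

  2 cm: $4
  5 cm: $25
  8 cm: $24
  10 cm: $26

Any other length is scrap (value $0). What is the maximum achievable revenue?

50

Consider every possible first cut. best[k] is the best of p[i]+best[k−i] over all sellable i≤k.
best[1] = 0
best[2] = 4
best[3] = 4
best[4] = 8  (first piece 2, then best[2]=4)
best[5] = 25
best[6] = 25
best[7] = 29  (first piece 2, then best[5]=25)
best[8] = 29
best[9] = 33  (first piece 2, then best[7]=29)
best[10] = 50  (first piece 5, then best[5]=25)
One optimal cutting: 5 + 5 → $50.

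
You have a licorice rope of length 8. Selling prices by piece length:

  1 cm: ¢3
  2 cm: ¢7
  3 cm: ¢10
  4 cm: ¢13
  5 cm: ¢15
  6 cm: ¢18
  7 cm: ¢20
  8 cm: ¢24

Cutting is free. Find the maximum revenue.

Let v[k] be the best obtainable value from length k. For each k, try every first piece i and keep the best of price[i] + v[k−i].
v[1] = 3
v[2] = max(3+3, 7+0) = 7
v[3] = max(3+7, 7+3, 10+0) = 10
v[4] = max(3+10, 7+7, 10+3, 13+0) = 14
v[5] = max(3+14, 7+10, 10+7, 13+3, 15+0) = 17
v[6] = max(3+17, 7+14, 10+10, 13+7, 15+3, 18+0) = 21
v[7] = max(3+21, 7+17, 10+14, …, 18+3, 20+0) = 24
v[8] = max(3+24, 7+21, 10+17, …, 20+3, 24+0) = 28
One optimal cutting: 2 + 2 + 2 + 2 → ¢7 + ¢7 + ¢7 + ¢7 = ¢28.

28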